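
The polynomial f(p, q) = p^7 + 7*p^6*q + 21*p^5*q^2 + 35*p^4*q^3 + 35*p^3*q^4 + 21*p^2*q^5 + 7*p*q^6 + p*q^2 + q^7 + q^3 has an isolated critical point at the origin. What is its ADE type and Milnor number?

Type D8, Milnor number mu = 8.

The Hessian of f at 0 is [[0, 0], [0, 0]] with rank 0, so corank 2. A Groebner basis of the Jacobian ideal J(f) in C{p,q} is {p^6 + q^2/7, q^3, p*q + q^2}; counting standard monomials gives mu = 8. Corank 2; j^3 = q^2*(p + q) has shape L^2 M (L != M), so D-series; mu = 8 gives D_8.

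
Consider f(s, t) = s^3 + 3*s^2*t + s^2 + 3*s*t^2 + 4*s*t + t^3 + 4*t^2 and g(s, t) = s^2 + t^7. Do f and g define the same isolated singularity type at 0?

The Hessian of f at 0 is [[2, 4], [4, 8]] with rank 1, so corank 1. A Groebner basis of the Jacobian ideal J(f) in C{s,t} is {t^2, s + 2*t}; counting standard monomials gives mu = 2. Corank 1: A-series; mu = 2 gives A_2. The Hessian of g at 0 is [[2, 0], [0, 0]] with rank 1, so corank 1. A Groebner basis of the Jacobian ideal J(g) in C{s,t} is {t^6, s}; counting standard monomials gives mu = 6. Corank 1: A-series; mu = 6 gives A_6. f is A_2 but g is A_6, hence not right-equivalent.

No.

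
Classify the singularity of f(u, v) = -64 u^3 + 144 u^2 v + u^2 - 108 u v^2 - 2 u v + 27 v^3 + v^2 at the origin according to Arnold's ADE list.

The Hessian of f at 0 has rank 1. Corank 1: A-series; mu = 2 gives A_2.

A_2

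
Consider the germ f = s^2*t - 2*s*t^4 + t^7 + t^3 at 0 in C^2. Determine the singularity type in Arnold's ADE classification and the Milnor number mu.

Type D_{4}, Milnor number mu = 4.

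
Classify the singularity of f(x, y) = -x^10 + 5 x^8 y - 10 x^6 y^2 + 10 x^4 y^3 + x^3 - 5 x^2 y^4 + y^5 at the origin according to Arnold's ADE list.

The Hessian of f at 0 has rank 0. Corank 2; j^3 = x^3 is a perfect cube, so E-series; the 5-jet and mu = 8 give E_8.

E8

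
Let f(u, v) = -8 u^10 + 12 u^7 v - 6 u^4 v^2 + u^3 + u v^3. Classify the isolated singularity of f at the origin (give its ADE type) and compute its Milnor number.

Type E_7, Milnor number mu = 7.

The Hessian of f at 0 is [[0, 0], [0, 0]] with rank 0, so corank 2. A Groebner basis of the Jacobian ideal J(f) in C{u,v} is {u^3, u*v^2, 3*u^2 + v^3}; counting standard monomials gives mu = 7. Corank 2; j^3 = u^3 is a perfect cube, so E-series; the 4-jet and mu = 7 give E_7.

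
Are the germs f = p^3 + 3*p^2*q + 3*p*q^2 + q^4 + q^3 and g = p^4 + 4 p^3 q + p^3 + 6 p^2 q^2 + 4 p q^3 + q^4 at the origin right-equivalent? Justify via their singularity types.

Yes.

The Hessian of f at 0 has rank 0. Corank 2; j^3 = (p + q)^3 is a perfect cube, so E-series; the 4-jet and mu = 6 give E_6. The Hessian of g at 0 has rank 0. Corank 2; j^3 = p^3 is a perfect cube, so E-series; the 4-jet and mu = 6 give E_6. Both have type E_6, hence right-equivalent.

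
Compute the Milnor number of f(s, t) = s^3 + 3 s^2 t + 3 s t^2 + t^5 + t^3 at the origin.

8

The Hessian of f at 0 is [[0, 0], [0, 0]] with rank 0, so corank 2. A Groebner basis of the Jacobian ideal J(f) in C{s,t} is {t^4, s^2 + 2*s*t + t^2}; counting standard monomials gives mu = 8. Corank 2; j^3 = (s + t)^3 is a perfect cube, so E-series; the 5-jet and mu = 8 give E_8.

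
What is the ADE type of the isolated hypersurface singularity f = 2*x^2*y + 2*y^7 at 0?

D_8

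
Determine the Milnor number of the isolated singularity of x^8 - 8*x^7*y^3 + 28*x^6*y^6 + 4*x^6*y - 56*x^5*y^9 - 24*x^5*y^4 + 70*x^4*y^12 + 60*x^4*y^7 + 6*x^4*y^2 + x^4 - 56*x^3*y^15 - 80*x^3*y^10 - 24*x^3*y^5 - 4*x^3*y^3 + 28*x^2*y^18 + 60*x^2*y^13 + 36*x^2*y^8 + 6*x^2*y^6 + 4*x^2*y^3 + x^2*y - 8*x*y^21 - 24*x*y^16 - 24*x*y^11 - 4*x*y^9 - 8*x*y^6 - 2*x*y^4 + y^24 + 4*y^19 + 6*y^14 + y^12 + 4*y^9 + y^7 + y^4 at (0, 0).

The Hessian of f at 0 has rank 0. Corank 2; j^3 = x^2*y has shape L^2 M (L != M), so D-series; mu = 5 gives D_5.

5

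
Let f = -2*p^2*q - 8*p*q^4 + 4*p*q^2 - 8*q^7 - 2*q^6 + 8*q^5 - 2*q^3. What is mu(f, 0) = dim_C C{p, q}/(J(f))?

The Hessian of f at 0 is [[0, 0], [0, 0]] with rank 0, so corank 2. A Groebner basis of the Jacobian ideal J(f) in C{p,q} is {p*q/2 + q^4 - q^2/2, p^3 - p^2 + 2*p*q - q^3 - q^2, p^2*q - 2*p^2/3 + 4*p*q/3 - q^3 - 2*q^2/3, -p^2/3 + p*q^2 + 2*p*q/3 - q^3 - q^2/3}; counting standard monomials gives mu = 7. Corank 2; j^3 = -2*q*(p - q)^2 has shape L^2 M (L != M), so D-series; mu = 7 gives D_7.

7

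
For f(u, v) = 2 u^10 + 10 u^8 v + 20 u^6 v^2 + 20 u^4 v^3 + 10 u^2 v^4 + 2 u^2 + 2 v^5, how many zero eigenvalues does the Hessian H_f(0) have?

1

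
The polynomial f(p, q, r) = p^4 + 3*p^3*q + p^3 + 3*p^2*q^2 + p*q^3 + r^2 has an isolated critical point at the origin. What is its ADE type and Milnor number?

Type E_7, Milnor number mu = 7.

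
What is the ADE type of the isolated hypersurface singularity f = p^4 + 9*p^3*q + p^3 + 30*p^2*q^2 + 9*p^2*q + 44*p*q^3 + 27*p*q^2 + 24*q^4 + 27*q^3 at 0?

E_{7}

The Hessian of f at 0 is [[0, 0], [0, 0]] with rank 0, so corank 2. A Groebner basis of the Jacobian ideal J(f) in C{p,q} is {3*p^2 + 18*p*q + q^4 - q^3 + 27*q^2, p^3 + 45*p^2 + 270*p*q + 12*q^3 + 405*q^2, p^2*q - 11*p^2 - 66*p*q - 16*q^3/3 - 99*q^2, 2*p^2 + p*q^2 + 12*p*q + 7*q^3/3 + 18*q^2}; counting standard monomials gives mu = 7. Corank 2; j^3 = (p + 3*q)^3 is a perfect cube, so E-series; the 4-jet and mu = 7 give E_7.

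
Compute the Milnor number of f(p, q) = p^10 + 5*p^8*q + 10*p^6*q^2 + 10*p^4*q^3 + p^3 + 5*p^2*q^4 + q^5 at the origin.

8

The Hessian of f at 0 is [[0, 0], [0, 0]] with rank 0, so corank 2. A Groebner basis of the Jacobian ideal J(f) in C{p,q} is {q^4, p^2}; counting standard monomials gives mu = 8. Corank 2; j^3 = p^3 is a perfect cube, so E-series; the 5-jet and mu = 8 give E_8.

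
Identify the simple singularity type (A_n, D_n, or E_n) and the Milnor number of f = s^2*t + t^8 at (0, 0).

Type D_9, Milnor number mu = 9.

The Hessian of f at 0 is [[0, 0], [0, 0]] with rank 0, so corank 2. A Groebner basis of the Jacobian ideal J(f) in C{s,t} is {s^2/8 + t^7, s^3, s*t}; counting standard monomials gives mu = 9. Corank 2; j^3 = s^2*t has shape L^2 M (L != M), so D-series; mu = 9 gives D_9.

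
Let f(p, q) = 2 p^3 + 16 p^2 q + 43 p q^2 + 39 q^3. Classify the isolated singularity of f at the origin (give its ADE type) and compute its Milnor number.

Type D4, Milnor number mu = 4.

The Hessian of f at 0 has rank 0. Corank 2; j^3 = (p + 3*q)*(2*p^2 + 10*p*q + 13*q^2) splits into three distinct lines over C (the quadratic factor has nonzero discriminant), so D_4.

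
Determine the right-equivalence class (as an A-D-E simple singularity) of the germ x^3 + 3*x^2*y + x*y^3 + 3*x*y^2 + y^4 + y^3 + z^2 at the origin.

E7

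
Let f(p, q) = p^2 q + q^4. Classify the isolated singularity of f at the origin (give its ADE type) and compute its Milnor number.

Type D5, Milnor number mu = 5.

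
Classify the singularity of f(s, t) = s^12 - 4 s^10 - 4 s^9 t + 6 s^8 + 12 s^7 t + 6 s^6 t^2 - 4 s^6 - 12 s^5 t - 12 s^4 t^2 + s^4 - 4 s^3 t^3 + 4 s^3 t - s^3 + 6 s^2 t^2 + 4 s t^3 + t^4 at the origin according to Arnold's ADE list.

E6

The Hessian of f at 0 has rank 0. Corank 2; j^3 = -s^3 is a perfect cube, so E-series; the 4-jet and mu = 6 give E_6.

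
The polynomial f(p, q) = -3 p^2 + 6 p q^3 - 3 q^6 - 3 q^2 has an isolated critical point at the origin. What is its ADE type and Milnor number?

Type A_{1}, Milnor number mu = 1.

The Hessian of f at 0 is [[-6, 0], [0, -6]] with rank 2, so corank 0. A Groebner basis of the Jacobian ideal J(f) in C{p,q} is {p, q}; counting standard monomials gives mu = 1. Corank 0: nondegenerate Morse point, so A_1.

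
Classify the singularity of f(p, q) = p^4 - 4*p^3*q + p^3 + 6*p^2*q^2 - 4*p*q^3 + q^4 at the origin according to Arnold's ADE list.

E6

The Hessian of f at 0 is [[0, 0], [0, 0]] with rank 0, so corank 2. A Groebner basis of the Jacobian ideal J(f) in C{p,q} is {q^4, p*q^2 - q^3/3, p^2}; counting standard monomials gives mu = 6. Corank 2; j^3 = p^3 is a perfect cube, so E-series; the 4-jet and mu = 6 give E_6.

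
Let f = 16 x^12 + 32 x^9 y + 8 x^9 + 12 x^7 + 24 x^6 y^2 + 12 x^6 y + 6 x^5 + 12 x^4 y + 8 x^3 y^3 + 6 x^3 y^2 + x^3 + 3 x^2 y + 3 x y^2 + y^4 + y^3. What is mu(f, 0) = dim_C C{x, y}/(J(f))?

6

The Hessian of f at 0 is [[0, 0], [0, 0]] with rank 0, so corank 2. A Groebner basis of the Jacobian ideal J(f) in C{x,y} is {y^3, x^2 + 2*x*y + y^2}; counting standard monomials gives mu = 6. Corank 2; j^3 = (x + y)^3 is a perfect cube, so E-series; the 4-jet and mu = 6 give E_6.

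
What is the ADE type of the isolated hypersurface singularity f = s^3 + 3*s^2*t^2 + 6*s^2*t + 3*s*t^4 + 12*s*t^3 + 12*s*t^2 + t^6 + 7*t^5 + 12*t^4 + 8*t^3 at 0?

E_{8}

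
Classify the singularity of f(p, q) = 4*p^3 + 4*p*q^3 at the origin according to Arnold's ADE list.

E_{7}

The Hessian of f at 0 is [[0, 0], [0, 0]] with rank 0, so corank 2. A Groebner basis of the Jacobian ideal J(f) in C{p,q} is {p^3, p*q^2, 3*p^2 + q^3}; counting standard monomials gives mu = 7. Corank 2; j^3 = 4*p^3 is a perfect cube, so E-series; the 4-jet and mu = 7 give E_7.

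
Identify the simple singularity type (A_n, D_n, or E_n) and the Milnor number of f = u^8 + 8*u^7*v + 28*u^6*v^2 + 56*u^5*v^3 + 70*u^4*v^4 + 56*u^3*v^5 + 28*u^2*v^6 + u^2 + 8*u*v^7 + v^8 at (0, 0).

Type A_{7}, Milnor number mu = 7.

The Hessian of f at 0 has rank 1. Corank 1: A-series; mu = 7 gives A_7.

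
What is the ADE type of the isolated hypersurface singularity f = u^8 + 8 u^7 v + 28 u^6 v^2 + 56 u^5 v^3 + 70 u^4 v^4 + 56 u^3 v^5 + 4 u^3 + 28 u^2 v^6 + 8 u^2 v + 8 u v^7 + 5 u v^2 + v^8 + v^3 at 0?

D_9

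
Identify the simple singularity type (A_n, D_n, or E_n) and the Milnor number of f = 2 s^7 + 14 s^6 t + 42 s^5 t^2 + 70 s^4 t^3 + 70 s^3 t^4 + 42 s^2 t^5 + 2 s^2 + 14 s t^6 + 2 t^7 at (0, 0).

The Hessian of f at 0 is [[4, 0], [0, 0]] with rank 1, so corank 1. A Groebner basis of the Jacobian ideal J(f) in C{s,t} is {t^6, s}; counting standard monomials gives mu = 6. Corank 1: A-series; mu = 6 gives A_6.

Type A_6, Milnor number mu = 6.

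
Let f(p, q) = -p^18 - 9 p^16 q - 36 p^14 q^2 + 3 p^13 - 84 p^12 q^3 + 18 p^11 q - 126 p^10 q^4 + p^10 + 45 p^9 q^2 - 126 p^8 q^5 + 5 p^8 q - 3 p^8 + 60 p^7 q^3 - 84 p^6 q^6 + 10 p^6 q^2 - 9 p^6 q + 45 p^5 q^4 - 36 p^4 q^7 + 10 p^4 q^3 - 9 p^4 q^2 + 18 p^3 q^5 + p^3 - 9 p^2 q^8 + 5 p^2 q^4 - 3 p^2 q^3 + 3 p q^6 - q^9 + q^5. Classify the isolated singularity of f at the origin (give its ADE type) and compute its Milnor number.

Type E_{8}, Milnor number mu = 8.

The Hessian of f at 0 is [[0, 0], [0, 0]] with rank 0, so corank 2. A Groebner basis of the Jacobian ideal J(f) in C{p,q} is {-p^2/2 + p*q^3, q^4, p^3, p^2*q}; counting standard monomials gives mu = 8. Corank 2; j^3 = p^3 is a perfect cube, so E-series; the 5-jet and mu = 8 give E_8.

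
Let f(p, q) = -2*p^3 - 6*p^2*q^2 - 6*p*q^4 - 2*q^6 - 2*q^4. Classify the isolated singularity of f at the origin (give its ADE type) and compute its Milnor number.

The Hessian of f at 0 is [[0, 0], [0, 0]] with rank 0, so corank 2. A Groebner basis of the Jacobian ideal J(f) in C{p,q} is {p^3, p^2*q, p^2/2 + p*q^2, q^3}; counting standard monomials gives mu = 6. Corank 2; j^3 = -2*p^3 is a perfect cube, so E-series; the 4-jet and mu = 6 give E_6.

Type E_6, Milnor number mu = 6.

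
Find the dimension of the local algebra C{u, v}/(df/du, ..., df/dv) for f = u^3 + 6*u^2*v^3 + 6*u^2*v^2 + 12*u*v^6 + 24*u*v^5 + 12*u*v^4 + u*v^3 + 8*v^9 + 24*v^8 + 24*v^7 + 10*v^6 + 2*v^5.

7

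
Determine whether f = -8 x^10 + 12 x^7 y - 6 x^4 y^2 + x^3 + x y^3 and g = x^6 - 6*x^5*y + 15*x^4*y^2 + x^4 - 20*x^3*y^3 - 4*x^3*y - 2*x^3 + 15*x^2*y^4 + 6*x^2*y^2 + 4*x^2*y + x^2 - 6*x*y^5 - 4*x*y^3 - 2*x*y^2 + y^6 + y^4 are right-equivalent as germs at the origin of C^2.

The Hessian of f at 0 is [[0, 0], [0, 0]] with rank 0, so corank 2. A Groebner basis of the Jacobian ideal J(f) in C{x,y} is {x^3, x*y^2, 3*x^2 + y^3}; counting standard monomials gives mu = 7. Corank 2; j^3 = x^3 is a perfect cube, so E-series; the 4-jet and mu = 7 give E_7. The Hessian of g at 0 is [[2, 0], [0, 0]] with rank 1, so corank 1. A Groebner basis of the Jacobian ideal J(g) in C{x,y} is {x*y^2 - 2*x*y - x + y^2, -5*x*y - 2*x + y^3 + 2*y^2, x^2 - 2*x*y - x + y^2}; counting standard monomials gives mu = 5. Corank 1: A-series; mu = 5 gives A_5. f is E_7 but g is A_5, hence not right-equivalent.

No.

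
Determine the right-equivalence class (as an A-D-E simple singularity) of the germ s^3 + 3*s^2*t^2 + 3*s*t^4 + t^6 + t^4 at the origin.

The Hessian of f at 0 has rank 0. Corank 2; j^3 = s^3 is a perfect cube, so E-series; the 4-jet and mu = 6 give E_6.

E6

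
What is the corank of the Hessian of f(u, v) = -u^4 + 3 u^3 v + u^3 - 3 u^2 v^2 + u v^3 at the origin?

2

Hessian at 0 has rank 0.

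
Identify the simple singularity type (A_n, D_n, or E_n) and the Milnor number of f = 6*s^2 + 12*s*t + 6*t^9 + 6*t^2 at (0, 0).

Type A8, Milnor number mu = 8.

The Hessian of f at 0 has rank 1. Corank 1: A-series; mu = 8 gives A_8.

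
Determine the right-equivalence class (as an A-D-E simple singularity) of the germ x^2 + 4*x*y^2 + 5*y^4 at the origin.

A_3

The Hessian of f at 0 is [[2, 0], [0, 0]] with rank 1, so corank 1. A Groebner basis of the Jacobian ideal J(f) in C{x,y} is {x^2, x*y, x/2 + y^2}; counting standard monomials gives mu = 3. Corank 1: A-series; mu = 3 gives A_3.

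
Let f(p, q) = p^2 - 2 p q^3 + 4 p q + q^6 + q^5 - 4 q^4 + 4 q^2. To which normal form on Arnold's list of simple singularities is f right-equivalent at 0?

A4

The Hessian of f at 0 has rank 1. Corank 1: A-series; mu = 4 gives A_4.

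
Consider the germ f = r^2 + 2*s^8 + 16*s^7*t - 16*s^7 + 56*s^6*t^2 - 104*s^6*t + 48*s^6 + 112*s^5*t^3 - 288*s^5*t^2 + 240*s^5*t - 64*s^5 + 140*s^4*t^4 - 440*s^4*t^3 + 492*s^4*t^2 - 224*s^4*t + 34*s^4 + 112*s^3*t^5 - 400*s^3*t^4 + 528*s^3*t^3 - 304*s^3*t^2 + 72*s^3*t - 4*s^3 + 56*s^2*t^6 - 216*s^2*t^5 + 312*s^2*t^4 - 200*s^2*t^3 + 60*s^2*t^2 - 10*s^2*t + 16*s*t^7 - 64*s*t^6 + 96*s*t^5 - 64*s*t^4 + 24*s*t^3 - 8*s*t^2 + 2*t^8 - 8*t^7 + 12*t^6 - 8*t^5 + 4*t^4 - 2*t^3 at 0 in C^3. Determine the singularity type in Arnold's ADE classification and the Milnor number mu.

The Hessian of f at 0 is [[0, 0, 0], [0, 0, 0], [0, 0, 2]] with rank 1, so corank 2. A Groebner basis of the Jacobian ideal J(f) in C{s,t,r} is {s*t^2 - s*t/8 - t^2/8, s*t/8 + t^3 + t^2/8, s^2 + 3*s*t/2 + t^2/2, r}; counting standard monomials gives mu = 5. Corank 2; j^3 = -2*(s + t)^2*(2*s + t) has shape L^2 M (L != M), so D-series; mu = 5 gives D_5.

Type D5, Milnor number mu = 5.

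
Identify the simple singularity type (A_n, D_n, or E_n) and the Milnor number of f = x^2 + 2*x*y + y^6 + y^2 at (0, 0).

Type A_5, Milnor number mu = 5.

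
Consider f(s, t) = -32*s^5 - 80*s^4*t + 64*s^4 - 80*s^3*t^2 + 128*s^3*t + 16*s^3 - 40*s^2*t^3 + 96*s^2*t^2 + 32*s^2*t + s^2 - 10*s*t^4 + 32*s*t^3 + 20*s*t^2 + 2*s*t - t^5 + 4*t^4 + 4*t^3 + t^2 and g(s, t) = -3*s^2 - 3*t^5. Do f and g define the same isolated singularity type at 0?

Yes.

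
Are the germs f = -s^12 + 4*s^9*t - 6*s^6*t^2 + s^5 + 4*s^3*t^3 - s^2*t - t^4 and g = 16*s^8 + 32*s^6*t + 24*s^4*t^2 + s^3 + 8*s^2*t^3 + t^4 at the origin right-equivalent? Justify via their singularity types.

The Hessian of f at 0 has rank 0. Corank 2; j^3 = -s^2*t has shape L^2 M (L != M), so D-series; mu = 5 gives D_5. The Hessian of g at 0 has rank 0. Corank 2; j^3 = s^3 is a perfect cube, so E-series; the 4-jet and mu = 6 give E_6. f is D_5 but g is E_6, hence not right-equivalent.

No.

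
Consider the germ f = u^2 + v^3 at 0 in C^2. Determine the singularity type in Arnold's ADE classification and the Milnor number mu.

Type A_2, Milnor number mu = 2.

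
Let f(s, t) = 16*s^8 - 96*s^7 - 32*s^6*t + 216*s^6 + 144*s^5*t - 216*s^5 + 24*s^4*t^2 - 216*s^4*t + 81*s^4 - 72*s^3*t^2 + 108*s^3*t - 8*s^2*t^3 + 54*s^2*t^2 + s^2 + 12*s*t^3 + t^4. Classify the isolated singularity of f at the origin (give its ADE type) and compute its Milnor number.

Type A_{3}, Milnor number mu = 3.

The Hessian of f at 0 has rank 1. Corank 1: A-series; mu = 3 gives A_3.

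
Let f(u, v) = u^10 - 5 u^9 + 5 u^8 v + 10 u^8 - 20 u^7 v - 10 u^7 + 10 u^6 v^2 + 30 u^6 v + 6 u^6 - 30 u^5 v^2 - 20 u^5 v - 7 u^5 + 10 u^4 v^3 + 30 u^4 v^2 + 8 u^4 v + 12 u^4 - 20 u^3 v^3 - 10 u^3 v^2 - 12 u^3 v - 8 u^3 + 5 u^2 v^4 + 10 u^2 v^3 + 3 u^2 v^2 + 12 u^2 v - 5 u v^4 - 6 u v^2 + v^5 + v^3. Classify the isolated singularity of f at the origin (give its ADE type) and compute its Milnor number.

Type E_{8}, Milnor number mu = 8.

The Hessian of f at 0 is [[0, 0], [0, 0]] with rank 0, so corank 2. A Groebner basis of the Jacobian ideal J(f) in C{u,v} is {-32*u^2*v + 128*u^2 - 128*u*v + v^4 + 8*v^3 + 32*v^2, u^3 - 3*u^2*v/2 + 3*u^2 - 3*u*v + v^3/4 + 3*v^2/4, -4*u^2 + u*v^2 + 4*u*v - v^3/2 - v^2}; counting standard monomials gives mu = 8. Corank 2; j^3 = -(2*u - v)^3 is a perfect cube, so E-series; the 5-jet and mu = 8 give E_8.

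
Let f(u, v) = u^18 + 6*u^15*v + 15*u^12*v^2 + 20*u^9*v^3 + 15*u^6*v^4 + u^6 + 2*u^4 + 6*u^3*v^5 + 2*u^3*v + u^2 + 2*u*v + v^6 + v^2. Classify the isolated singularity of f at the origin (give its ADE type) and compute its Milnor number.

Type A_{5}, Milnor number mu = 5.

The Hessian of f at 0 has rank 1. Corank 1: A-series; mu = 5 gives A_5.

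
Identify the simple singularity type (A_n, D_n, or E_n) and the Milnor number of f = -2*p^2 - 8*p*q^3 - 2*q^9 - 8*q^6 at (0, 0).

Type A_{8}, Milnor number mu = 8.

The Hessian of f at 0 is [[-4, 0], [0, 0]] with rank 1, so corank 1. A Groebner basis of the Jacobian ideal J(f) in C{p,q} is {p^2*q^2, p^3, p/2 + q^3}; counting standard monomials gives mu = 8. Corank 1: A-series; mu = 8 gives A_8.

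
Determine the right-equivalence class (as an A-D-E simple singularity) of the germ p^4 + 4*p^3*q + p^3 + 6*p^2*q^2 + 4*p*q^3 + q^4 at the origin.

E6

The Hessian of f at 0 has rank 0. Corank 2; j^3 = p^3 is a perfect cube, so E-series; the 4-jet and mu = 6 give E_6.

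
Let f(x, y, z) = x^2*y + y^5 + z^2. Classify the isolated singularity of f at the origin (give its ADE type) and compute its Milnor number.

The Hessian of f at 0 has rank 1. Corank 2; j^3 = x^2*y has shape L^2 M (L != M), so D-series; mu = 6 gives D_6.

Type D_6, Milnor number mu = 6.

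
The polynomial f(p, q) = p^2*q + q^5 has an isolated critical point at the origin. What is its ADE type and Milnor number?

The Hessian of f at 0 has rank 0. Corank 2; j^3 = p^2*q has shape L^2 M (L != M), so D-series; mu = 6 gives D_6.

Type D_{6}, Milnor number mu = 6.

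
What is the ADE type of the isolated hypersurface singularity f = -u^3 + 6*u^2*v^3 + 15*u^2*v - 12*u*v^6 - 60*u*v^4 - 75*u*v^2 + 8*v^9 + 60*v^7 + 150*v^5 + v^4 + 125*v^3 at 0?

The Hessian of f at 0 has rank 0. Corank 2; j^3 = -(u - 5*v)^3 is a perfect cube, so E-series; the 4-jet and mu = 6 give E_6.

E_{6}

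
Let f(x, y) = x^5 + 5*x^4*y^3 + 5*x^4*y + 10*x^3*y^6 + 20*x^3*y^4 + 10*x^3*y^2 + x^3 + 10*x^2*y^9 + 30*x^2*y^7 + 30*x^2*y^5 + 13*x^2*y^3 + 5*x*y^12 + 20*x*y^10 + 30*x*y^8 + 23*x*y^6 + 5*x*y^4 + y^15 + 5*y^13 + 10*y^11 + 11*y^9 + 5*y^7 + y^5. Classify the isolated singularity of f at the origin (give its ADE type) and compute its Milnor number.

The Hessian of f at 0 is [[0, 0], [0, 0]] with rank 0, so corank 2. A Groebner basis of the Jacobian ideal J(f) in C{x,y} is {x^2/2 + x*y^3, -2*x^2 + y^4, x^3, x^2*y}; counting standard monomials gives mu = 8. Corank 2; j^3 = x^3 is a perfect cube, so E-series; the 5-jet and mu = 8 give E_8.

Type E8, Milnor number mu = 8.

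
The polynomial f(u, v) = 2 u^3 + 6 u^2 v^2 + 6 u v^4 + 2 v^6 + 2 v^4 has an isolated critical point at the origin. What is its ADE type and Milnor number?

Type E6, Milnor number mu = 6.

The Hessian of f at 0 is [[0, 0], [0, 0]] with rank 0, so corank 2. A Groebner basis of the Jacobian ideal J(f) in C{u,v} is {u^3, u^2*v, u^2/2 + u*v^2, v^3}; counting standard monomials gives mu = 6. Corank 2; j^3 = 2*u^3 is a perfect cube, so E-series; the 4-jet and mu = 6 give E_6.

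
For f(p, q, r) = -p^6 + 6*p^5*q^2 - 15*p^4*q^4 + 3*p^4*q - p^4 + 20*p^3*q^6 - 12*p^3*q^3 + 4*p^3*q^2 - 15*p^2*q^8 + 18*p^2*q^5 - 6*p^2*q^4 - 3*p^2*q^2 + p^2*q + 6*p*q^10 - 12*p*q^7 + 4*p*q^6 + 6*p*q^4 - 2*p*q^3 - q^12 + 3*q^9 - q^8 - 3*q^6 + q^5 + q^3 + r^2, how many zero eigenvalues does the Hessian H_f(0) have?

The Hessian at 0 is [[0, 0, 0], [0, 0, 0], [0, 0, 2]] of rank 1; hence corank 2.

2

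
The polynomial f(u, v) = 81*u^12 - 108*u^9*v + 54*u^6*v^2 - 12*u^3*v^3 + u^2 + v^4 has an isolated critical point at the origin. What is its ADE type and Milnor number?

Type A_{3}, Milnor number mu = 3.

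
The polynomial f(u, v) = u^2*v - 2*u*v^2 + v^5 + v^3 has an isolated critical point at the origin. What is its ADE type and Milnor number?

Type D6, Milnor number mu = 6.

The Hessian of f at 0 has rank 0. Corank 2; j^3 = v*(u - v)^2 has shape L^2 M (L != M), so D-series; mu = 6 gives D_6.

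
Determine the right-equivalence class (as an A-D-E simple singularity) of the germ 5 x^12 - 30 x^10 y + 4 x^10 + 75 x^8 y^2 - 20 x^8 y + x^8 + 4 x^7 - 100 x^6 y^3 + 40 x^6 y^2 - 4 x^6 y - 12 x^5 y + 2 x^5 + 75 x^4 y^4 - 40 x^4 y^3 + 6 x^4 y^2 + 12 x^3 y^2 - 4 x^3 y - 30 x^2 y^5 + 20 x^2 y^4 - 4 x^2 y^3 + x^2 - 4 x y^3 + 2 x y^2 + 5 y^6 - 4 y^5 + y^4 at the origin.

A_5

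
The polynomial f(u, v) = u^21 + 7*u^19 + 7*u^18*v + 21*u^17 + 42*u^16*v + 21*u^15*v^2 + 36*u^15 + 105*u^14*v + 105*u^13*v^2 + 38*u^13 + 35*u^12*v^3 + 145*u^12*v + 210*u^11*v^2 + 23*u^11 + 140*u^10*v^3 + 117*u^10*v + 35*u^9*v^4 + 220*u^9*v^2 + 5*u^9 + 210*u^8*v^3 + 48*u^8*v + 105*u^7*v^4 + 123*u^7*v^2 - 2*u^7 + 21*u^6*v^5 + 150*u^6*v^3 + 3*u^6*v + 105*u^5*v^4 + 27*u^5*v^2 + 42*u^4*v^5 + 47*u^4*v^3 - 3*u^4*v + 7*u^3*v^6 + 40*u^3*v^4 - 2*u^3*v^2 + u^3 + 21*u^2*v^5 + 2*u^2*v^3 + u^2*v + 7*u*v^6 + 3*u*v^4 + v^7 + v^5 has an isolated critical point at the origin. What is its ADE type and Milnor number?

The Hessian of f at 0 has rank 0. Corank 2; j^3 = u^2*(u + v) has shape L^2 M (L != M), so D-series; mu = 6 gives D_6.

Type D_{6}, Milnor number mu = 6.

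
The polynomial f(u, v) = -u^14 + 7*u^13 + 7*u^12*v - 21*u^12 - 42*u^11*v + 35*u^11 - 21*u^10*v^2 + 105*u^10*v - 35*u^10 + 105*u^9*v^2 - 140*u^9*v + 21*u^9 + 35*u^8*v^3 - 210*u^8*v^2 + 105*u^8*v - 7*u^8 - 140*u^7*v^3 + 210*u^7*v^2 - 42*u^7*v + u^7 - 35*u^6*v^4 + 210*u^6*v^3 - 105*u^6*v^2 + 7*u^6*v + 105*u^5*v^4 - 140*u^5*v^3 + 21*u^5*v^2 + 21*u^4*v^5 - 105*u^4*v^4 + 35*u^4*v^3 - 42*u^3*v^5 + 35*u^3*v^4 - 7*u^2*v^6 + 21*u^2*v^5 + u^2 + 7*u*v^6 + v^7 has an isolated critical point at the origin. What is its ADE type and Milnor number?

Type A_{6}, Milnor number mu = 6.

The Hessian of f at 0 has rank 1. Corank 1: A-series; mu = 6 gives A_6.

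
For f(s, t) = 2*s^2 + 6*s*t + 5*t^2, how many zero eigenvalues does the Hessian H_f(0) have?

Hessian at 0 has rank 2.

0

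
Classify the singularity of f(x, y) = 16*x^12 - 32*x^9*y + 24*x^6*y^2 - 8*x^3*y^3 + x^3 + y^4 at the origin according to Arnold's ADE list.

The Hessian of f at 0 is [[0, 0], [0, 0]] with rank 0, so corank 2. A Groebner basis of the Jacobian ideal J(f) in C{x,y} is {y^3, x^2}; counting standard monomials gives mu = 6. Corank 2; j^3 = x^3 is a perfect cube, so E-series; the 4-jet and mu = 6 give E_6.

E6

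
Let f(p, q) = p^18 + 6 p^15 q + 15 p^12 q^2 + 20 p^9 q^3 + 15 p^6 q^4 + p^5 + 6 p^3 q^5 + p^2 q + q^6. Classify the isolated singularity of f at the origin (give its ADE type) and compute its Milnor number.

Type D_{7}, Milnor number mu = 7.

The Hessian of f at 0 is [[0, 0], [0, 0]] with rank 0, so corank 2. A Groebner basis of the Jacobian ideal J(f) in C{p,q} is {p^2/6 + q^5, p^3, p*q}; counting standard monomials gives mu = 7. Corank 2; j^3 = p^2*q has shape L^2 M (L != M), so D-series; mu = 7 gives D_7.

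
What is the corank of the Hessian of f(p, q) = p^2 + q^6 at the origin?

1

The Hessian at 0 is [[2, 0], [0, 0]] of rank 1; hence corank 1.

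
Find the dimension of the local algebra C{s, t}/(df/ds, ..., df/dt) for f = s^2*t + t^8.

9

The Hessian of f at 0 has rank 0. Corank 2; j^3 = s^2*t has shape L^2 M (L != M), so D-series; mu = 9 gives D_9.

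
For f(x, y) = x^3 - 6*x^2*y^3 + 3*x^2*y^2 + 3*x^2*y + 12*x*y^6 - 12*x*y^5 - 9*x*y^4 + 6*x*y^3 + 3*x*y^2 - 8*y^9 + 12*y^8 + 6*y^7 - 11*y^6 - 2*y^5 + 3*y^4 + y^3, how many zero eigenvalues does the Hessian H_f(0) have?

The Hessian at 0 is [[0, 0], [0, 0]] of rank 0; hence corank 2.

2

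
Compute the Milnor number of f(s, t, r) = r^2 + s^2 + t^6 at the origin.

5

The Hessian of f at 0 has rank 2. Corank 1: A-series; mu = 5 gives A_5.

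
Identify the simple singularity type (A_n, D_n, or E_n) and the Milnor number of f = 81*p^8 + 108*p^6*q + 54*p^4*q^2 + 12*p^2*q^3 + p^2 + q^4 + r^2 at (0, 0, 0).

Type A3, Milnor number mu = 3.

The Hessian of f at 0 has rank 2. Corank 1: A-series; mu = 3 gives A_3.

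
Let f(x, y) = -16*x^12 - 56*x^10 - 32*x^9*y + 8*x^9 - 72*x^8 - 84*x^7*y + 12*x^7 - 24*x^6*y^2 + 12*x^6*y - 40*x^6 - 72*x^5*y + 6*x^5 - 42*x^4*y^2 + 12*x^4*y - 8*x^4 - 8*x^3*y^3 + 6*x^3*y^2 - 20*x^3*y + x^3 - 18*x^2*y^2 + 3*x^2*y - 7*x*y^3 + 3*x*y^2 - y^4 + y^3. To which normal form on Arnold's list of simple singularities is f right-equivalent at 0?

E_7

The Hessian of f at 0 has rank 0. Corank 2; j^3 = (x + y)^3 is a perfect cube, so E-series; the 4-jet and mu = 7 give E_7.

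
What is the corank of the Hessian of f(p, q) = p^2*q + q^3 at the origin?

2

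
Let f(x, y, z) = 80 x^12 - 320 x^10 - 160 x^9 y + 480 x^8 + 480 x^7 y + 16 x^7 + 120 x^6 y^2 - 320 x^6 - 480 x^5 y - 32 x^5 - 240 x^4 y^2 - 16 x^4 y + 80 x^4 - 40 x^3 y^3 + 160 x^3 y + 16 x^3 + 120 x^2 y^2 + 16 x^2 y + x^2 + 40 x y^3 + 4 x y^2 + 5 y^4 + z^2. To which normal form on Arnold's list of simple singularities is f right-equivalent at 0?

A3

The Hessian of f at 0 is [[2, 0, 0], [0, 0, 0], [0, 0, 2]] with rank 2, so corank 1. A Groebner basis of the Jacobian ideal J(f) in C{x,y,z} is {x^2, x*y, x/2 + y^2, z}; counting standard monomials gives mu = 3. Corank 1: A-series; mu = 3 gives A_3.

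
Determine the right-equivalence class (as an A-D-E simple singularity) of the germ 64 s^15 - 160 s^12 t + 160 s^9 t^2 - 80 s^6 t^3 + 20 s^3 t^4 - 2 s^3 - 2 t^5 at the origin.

E8

The Hessian of f at 0 is [[0, 0], [0, 0]] with rank 0, so corank 2. A Groebner basis of the Jacobian ideal J(f) in C{s,t} is {t^4, s^2}; counting standard monomials gives mu = 8. Corank 2; j^3 = -2*s^3 is a perfect cube, so E-series; the 5-jet and mu = 8 give E_8.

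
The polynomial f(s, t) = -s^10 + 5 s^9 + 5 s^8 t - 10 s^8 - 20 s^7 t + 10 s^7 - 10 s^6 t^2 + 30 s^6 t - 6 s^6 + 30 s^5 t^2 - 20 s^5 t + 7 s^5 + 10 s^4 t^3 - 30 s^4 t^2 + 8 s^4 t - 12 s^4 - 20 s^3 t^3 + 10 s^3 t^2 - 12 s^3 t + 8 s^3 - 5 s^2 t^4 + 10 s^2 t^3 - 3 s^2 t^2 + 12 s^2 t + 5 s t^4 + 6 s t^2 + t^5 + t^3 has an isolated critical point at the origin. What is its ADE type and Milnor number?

Type E_8, Milnor number mu = 8.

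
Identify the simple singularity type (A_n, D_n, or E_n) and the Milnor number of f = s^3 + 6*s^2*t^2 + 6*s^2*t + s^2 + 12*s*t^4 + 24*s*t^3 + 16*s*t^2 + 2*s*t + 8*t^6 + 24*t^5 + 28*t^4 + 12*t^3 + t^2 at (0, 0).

The Hessian of f at 0 is [[2, 2], [2, 2]] with rank 1, so corank 1. A Groebner basis of the Jacobian ideal J(f) in C{s,t} is {t^2, s + t}; counting standard monomials gives mu = 2. Corank 1: A-series; mu = 2 gives A_2.

Type A_{2}, Milnor number mu = 2.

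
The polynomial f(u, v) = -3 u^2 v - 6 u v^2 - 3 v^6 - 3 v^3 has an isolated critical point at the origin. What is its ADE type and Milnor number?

Type D_7, Milnor number mu = 7.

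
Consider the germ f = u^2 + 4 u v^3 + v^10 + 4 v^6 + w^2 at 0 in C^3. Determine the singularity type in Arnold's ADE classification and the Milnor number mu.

The Hessian of f at 0 has rank 2. Corank 1: A-series; mu = 9 gives A_9.

Type A_{9}, Milnor number mu = 9.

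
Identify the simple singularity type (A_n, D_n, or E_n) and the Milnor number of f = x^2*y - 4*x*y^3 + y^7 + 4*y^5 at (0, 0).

The Hessian of f at 0 has rank 0. Corank 2; j^3 = x^2*y has shape L^2 M (L != M), so D-series; mu = 8 gives D_8.

Type D_{8}, Milnor number mu = 8.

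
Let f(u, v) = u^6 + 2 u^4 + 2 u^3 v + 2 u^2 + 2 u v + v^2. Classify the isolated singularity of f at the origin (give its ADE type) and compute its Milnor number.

Type A_{1}, Milnor number mu = 1.

The Hessian of f at 0 is [[4, 2], [2, 2]] with rank 2, so corank 0. A Groebner basis of the Jacobian ideal J(f) in C{u,v} is {u, v}; counting standard monomials gives mu = 1. Corank 0: nondegenerate Morse point, so A_1.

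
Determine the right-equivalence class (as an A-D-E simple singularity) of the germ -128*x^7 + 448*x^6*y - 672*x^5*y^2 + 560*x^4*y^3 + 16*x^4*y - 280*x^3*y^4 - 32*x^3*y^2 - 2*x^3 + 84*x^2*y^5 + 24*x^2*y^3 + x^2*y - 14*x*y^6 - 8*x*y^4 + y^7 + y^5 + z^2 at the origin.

D_6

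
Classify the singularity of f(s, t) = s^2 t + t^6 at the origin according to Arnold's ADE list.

The Hessian of f at 0 has rank 0. Corank 2; j^3 = s^2*t has shape L^2 M (L != M), so D-series; mu = 7 gives D_7.

D_7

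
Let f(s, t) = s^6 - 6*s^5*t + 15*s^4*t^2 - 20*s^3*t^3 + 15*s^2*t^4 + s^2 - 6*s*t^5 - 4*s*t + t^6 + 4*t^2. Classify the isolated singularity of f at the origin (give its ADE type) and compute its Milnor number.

Type A5, Milnor number mu = 5.

The Hessian of f at 0 has rank 1. Corank 1: A-series; mu = 5 gives A_5.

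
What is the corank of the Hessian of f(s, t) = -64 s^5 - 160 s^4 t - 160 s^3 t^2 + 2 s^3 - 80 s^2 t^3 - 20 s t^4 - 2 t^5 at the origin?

2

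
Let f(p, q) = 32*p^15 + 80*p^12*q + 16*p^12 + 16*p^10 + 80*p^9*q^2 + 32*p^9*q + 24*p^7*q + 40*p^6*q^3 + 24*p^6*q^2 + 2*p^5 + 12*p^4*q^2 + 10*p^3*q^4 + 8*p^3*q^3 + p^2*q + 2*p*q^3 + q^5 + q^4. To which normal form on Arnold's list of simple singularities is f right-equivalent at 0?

D_5

The Hessian of f at 0 is [[0, 0], [0, 0]] with rank 0, so corank 2. A Groebner basis of the Jacobian ideal J(f) in C{p,q} is {p*q^2, p*q + q^3, p^2 - 4*p*q}; counting standard monomials gives mu = 5. Corank 2; j^3 = p^2*q has shape L^2 M (L != M), so D-series; mu = 5 gives D_5.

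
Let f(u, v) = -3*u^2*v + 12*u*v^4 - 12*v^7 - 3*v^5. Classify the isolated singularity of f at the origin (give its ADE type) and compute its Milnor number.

The Hessian of f at 0 has rank 0. Corank 2; j^3 = -3*u^2*v has shape L^2 M (L != M), so D-series; mu = 6 gives D_6.

Type D_{6}, Milnor number mu = 6.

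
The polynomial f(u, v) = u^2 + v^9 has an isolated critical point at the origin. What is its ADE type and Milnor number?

The Hessian of f at 0 is [[2, 0], [0, 0]] with rank 1, so corank 1. A Groebner basis of the Jacobian ideal J(f) in C{u,v} is {v^8, u}; counting standard monomials gives mu = 8. Corank 1: A-series; mu = 8 gives A_8.

Type A8, Milnor number mu = 8.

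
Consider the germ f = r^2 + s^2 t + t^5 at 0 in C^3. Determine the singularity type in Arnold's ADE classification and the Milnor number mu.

The Hessian of f at 0 has rank 1. Corank 2; j^3 = s^2*t has shape L^2 M (L != M), so D-series; mu = 6 gives D_6.

Type D_{6}, Milnor number mu = 6.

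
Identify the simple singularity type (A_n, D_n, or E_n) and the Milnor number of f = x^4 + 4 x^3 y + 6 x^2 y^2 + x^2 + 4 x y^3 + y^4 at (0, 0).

The Hessian of f at 0 is [[2, 0], [0, 0]] with rank 1, so corank 1. A Groebner basis of the Jacobian ideal J(f) in C{x,y} is {y^3, x}; counting standard monomials gives mu = 3. Corank 1: A-series; mu = 3 gives A_3.

Type A_{3}, Milnor number mu = 3.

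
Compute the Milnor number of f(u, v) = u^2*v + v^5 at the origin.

6

The Hessian of f at 0 has rank 0. Corank 2; j^3 = u^2*v has shape L^2 M (L != M), so D-series; mu = 6 gives D_6.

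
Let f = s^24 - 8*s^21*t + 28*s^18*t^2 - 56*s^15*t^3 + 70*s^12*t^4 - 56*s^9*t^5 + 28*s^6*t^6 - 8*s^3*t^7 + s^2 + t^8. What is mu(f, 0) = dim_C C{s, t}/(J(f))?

7

The Hessian of f at 0 has rank 1. Corank 1: A-series; mu = 7 gives A_7.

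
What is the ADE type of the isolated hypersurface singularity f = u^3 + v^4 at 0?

E6

The Hessian of f at 0 is [[0, 0], [0, 0]] with rank 0, so corank 2. A Groebner basis of the Jacobian ideal J(f) in C{u,v} is {v^3, u^2}; counting standard monomials gives mu = 6. Corank 2; j^3 = u^3 is a perfect cube, so E-series; the 4-jet and mu = 6 give E_6.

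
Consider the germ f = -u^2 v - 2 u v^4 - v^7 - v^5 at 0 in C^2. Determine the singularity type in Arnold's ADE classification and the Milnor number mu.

Type D6, Milnor number mu = 6.

The Hessian of f at 0 has rank 0. Corank 2; j^3 = -u^2*v has shape L^2 M (L != M), so D-series; mu = 6 gives D_6.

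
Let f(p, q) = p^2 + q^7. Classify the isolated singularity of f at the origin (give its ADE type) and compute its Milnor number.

Type A6, Milnor number mu = 6.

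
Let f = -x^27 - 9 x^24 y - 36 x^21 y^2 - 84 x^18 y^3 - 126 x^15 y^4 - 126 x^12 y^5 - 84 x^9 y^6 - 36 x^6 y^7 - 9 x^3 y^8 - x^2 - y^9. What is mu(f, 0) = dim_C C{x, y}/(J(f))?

8

The Hessian of f at 0 has rank 1. Corank 1: A-series; mu = 8 gives A_8.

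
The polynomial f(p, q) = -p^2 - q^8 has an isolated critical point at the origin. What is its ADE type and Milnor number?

Type A_7, Milnor number mu = 7.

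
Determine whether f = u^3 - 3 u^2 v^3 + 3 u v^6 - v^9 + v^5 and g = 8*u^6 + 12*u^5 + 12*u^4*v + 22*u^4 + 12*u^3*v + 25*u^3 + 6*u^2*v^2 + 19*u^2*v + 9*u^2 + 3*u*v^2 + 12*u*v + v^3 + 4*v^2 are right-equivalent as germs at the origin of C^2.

No.

The Hessian of f at 0 has rank 0. Corank 2; j^3 = u^3 is a perfect cube, so E-series; the 5-jet and mu = 8 give E_8. The Hessian of g at 0 has rank 1. Corank 1: A-series; mu = 2 gives A_2. f is E_8 but g is A_2, hence not right-equivalent.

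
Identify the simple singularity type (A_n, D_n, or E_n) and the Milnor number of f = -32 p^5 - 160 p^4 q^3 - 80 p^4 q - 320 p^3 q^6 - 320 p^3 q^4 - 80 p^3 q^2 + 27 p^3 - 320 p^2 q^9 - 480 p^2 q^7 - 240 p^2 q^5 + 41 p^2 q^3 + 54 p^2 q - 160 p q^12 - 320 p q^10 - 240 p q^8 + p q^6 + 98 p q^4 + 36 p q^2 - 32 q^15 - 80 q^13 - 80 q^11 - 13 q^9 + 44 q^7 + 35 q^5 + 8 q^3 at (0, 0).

Type E_{8}, Milnor number mu = 8.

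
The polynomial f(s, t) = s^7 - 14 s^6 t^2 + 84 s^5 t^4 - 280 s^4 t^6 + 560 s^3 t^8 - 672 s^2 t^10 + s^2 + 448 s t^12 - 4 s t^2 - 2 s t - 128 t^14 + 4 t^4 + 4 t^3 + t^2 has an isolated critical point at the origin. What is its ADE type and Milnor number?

The Hessian of f at 0 has rank 1. Corank 1: A-series; mu = 6 gives A_6.

Type A_6, Milnor number mu = 6.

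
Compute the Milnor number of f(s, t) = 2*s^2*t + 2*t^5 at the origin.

6

The Hessian of f at 0 has rank 0. Corank 2; j^3 = 2*s^2*t has shape L^2 M (L != M), so D-series; mu = 6 gives D_6.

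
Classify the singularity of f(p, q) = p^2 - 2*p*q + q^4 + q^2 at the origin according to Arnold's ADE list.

The Hessian of f at 0 has rank 1. Corank 1: A-series; mu = 3 gives A_3.

A_3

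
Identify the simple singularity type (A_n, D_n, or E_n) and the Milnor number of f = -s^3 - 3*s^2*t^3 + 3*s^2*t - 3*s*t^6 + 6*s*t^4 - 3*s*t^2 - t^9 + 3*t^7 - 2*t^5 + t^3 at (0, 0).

The Hessian of f at 0 is [[0, 0], [0, 0]] with rank 0, so corank 2. A Groebner basis of the Jacobian ideal J(f) in C{s,t} is {s^2/2 + s*t^3 - s*t + t^2/2, t^4, s^3 - 3*s*t^2 + 2*t^3, s^2*t - 2*s*t^2 + t^3}; counting standard monomials gives mu = 8. Corank 2; j^3 = -(s - t)^3 is a perfect cube, so E-series; the 5-jet and mu = 8 give E_8.

Type E_{8}, Milnor number mu = 8.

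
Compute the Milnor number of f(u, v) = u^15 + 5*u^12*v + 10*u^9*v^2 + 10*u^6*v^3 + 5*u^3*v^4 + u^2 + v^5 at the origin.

4

The Hessian of f at 0 has rank 1. Corank 1: A-series; mu = 4 gives A_4.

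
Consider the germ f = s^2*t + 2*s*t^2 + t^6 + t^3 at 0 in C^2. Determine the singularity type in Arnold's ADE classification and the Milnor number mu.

The Hessian of f at 0 has rank 0. Corank 2; j^3 = t*(s + t)^2 has shape L^2 M (L != M), so D-series; mu = 7 gives D_7.

Type D7, Milnor number mu = 7.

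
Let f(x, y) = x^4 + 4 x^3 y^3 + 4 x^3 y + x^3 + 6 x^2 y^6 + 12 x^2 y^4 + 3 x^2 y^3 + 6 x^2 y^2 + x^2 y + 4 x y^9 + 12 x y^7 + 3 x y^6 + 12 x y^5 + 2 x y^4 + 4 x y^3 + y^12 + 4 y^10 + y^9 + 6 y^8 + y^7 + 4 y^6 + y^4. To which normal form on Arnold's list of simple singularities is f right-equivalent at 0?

D_{5}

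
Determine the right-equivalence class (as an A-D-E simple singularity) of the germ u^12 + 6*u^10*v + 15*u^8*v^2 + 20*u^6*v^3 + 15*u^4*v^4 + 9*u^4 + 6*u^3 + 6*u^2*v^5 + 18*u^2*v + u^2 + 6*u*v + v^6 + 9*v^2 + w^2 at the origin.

A_5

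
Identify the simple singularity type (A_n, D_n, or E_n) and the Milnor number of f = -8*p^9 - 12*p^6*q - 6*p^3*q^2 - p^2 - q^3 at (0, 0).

Type A2, Milnor number mu = 2.

The Hessian of f at 0 has rank 1. Corank 1: A-series; mu = 2 gives A_2.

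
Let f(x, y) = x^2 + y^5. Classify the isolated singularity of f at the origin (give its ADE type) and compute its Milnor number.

Type A4, Milnor number mu = 4.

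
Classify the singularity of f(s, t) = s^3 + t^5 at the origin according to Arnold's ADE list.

E8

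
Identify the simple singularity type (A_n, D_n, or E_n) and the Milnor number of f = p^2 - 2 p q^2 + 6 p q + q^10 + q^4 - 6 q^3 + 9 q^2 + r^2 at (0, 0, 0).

The Hessian of f at 0 is [[2, 6, 0], [6, 18, 0], [0, 0, 2]] with rank 2, so corank 1. A Groebner basis of the Jacobian ideal J(f) in C{p,q,r} is {p^5 - 90*p^4 - 810*p^3*q - 2835*p^3 - 13122*p^2*q - 16767*p^2 - 59049*p*q - 26244*p - 78732*q, p^4*q + 12*p^4 + 90*p^3*q + 270*p^3 + 1215*p^2*q + 1458*p^2 + 5103*p*q + 2187*p + 6561*q, -p + q^2 - 3*q, r}; counting standard monomials gives mu = 9. Corank 1: A-series; mu = 9 gives A_9.

Type A9, Milnor number mu = 9.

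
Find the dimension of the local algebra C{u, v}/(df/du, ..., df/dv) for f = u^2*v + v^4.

5

The Hessian of f at 0 is [[0, 0], [0, 0]] with rank 0, so corank 2. A Groebner basis of the Jacobian ideal J(f) in C{u,v} is {u^3, u^2/4 + v^3, u*v}; counting standard monomials gives mu = 5. Corank 2; j^3 = u^2*v has shape L^2 M (L != M), so D-series; mu = 5 gives D_5.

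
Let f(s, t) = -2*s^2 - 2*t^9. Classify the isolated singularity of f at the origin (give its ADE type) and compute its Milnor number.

Type A_8, Milnor number mu = 8.

The Hessian of f at 0 has rank 1. Corank 1: A-series; mu = 8 gives A_8.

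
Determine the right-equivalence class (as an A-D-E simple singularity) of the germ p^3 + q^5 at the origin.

The Hessian of f at 0 is [[0, 0], [0, 0]] with rank 0, so corank 2. A Groebner basis of the Jacobian ideal J(f) in C{p,q} is {q^4, p^2}; counting standard monomials gives mu = 8. Corank 2; j^3 = p^3 is a perfect cube, so E-series; the 5-jet and mu = 8 give E_8.

E8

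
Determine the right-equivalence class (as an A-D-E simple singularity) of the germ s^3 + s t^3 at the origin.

E_{7}

The Hessian of f at 0 has rank 0. Corank 2; j^3 = s^3 is a perfect cube, so E-series; the 4-jet and mu = 7 give E_7.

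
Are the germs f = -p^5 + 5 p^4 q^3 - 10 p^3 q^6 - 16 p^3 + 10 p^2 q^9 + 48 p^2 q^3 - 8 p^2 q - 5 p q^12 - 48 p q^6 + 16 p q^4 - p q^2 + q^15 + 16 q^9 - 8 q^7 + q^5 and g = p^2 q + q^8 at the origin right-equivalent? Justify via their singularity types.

No.

The Hessian of f at 0 has rank 0. Corank 2; j^3 = -p*(4*p + q)^2 has shape L^2 M (L != M), so D-series; mu = 6 gives D_6. The Hessian of g at 0 has rank 0. Corank 2; j^3 = p^2*q has shape L^2 M (L != M), so D-series; mu = 9 gives D_9. f is D_6 but g is D_9, hence not right-equivalent.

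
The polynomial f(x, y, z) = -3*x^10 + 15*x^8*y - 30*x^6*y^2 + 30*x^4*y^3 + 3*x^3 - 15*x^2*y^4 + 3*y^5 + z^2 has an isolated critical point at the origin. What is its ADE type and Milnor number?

Type E8, Milnor number mu = 8.

The Hessian of f at 0 has rank 1. Corank 2; j^3 = 3*x^3 is a perfect cube, so E-series; the 5-jet and mu = 8 give E_8.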